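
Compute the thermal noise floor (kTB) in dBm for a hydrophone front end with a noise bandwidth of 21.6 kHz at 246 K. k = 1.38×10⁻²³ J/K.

P_n = kTB = 1.38×10⁻²³ × 246 × 2.16×10⁴ = 7.33×10⁻¹⁷ W
In dBm: 10 log₁₀(7.33×10⁻¹⁷ / 10⁻³) = −131.3 dBm

−131.3 dBm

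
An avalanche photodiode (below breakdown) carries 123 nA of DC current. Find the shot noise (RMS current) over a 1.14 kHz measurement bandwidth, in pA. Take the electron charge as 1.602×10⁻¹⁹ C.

6.70 pA

I_n = √(2qI·B)
2qI·B = 2 × 1.602×10⁻¹⁹ × 1.23×10⁻⁷ × 1.14×10³ = 4.49×10⁻²³ A²
I_n = √(4.49×10⁻²³) = 6.70×10⁻¹² A = 6.70 pA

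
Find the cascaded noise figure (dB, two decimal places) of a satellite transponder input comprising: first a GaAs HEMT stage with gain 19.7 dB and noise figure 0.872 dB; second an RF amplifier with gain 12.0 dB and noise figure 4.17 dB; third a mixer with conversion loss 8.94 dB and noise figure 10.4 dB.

Convert to linear (a loss of L dB is a gain of −L dB): F_i = 10^(NF_i/10), G_i = 10^(G_i,dB/10)
  Stage 1: F_1 = 10^(0.872/10) = 1.222, G_1 = 10^(19.7/10) = 93.33
  Stage 2: F_2 = 10^(4.17/10) = 2.612, G_2 = 10^(12.0/10) = 15.85
  Stage 3: F_3 = 10^(10.4/10) = 10.96, G_3 = 10^(−8.94/10) = 0.1276
Friis cascade:
  F = 1.222 + (2.612 − 1)/93.33 + (10.96 − 1)/1479 = 1.246
NF = 10 log₁₀(1.246) = 0.96 dB

0.96 dB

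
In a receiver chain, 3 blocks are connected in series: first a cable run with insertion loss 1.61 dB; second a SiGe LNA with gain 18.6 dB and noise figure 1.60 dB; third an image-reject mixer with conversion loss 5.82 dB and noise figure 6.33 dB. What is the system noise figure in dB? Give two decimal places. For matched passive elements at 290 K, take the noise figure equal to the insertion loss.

3.34 dB

Convert to linear (a loss of L dB is a gain of −L dB): F_i = 10^(NF_i/10), G_i = 10^(G_i,dB/10)
  Stage 1: F_1 = 10^(1.61/10) = 1.449, G_1 = 10^(−1.61/10) = 0.6902
  Stage 2: F_2 = 10^(1.60/10) = 1.445, G_2 = 10^(18.6/10) = 72.44
  Stage 3: F_3 = 10^(6.33/10) = 4.295, G_3 = 10^(−5.82/10) = 0.2618
Friis cascade:
  F = 1.449 + (1.445 − 1)/0.6902 + (4.295 − 1)/50.00 = 2.160
NF = 10 log₁₀(2.160) = 3.34 dB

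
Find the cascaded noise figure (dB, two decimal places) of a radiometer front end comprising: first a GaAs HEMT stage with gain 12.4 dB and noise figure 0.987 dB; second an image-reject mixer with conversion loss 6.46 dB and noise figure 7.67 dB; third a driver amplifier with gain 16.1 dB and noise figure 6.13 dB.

Convert to linear (a loss of L dB is a gain of −L dB): F_i = 10^(NF_i/10), G_i = 10^(G_i,dB/10)
  Stage 1: F_1 = 10^(0.987/10) = 1.255, G_1 = 10^(12.4/10) = 17.38
  Stage 2: F_2 = 10^(7.67/10) = 5.848, G_2 = 10^(−6.46/10) = 0.2259
  Stage 3: F_3 = 10^(6.13/10) = 4.102, G_3 = 10^(16.1/10) = 40.74
Friis cascade:
  F = 1.255 + (5.848 − 1)/17.38 + (4.102 − 1)/3.926 = 2.324
NF = 10 log₁₀(2.324) = 3.66 dB

3.66 dB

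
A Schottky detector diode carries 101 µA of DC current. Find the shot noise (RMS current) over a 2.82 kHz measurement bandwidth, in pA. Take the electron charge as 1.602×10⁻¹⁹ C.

302 pA

I_n = √(2qI·B)
2qI·B = 2 × 1.602×10⁻¹⁹ × 1.01×10⁻⁴ × 2.82×10³ = 9.13×10⁻²⁰ A²
I_n = √(9.13×10⁻²⁰) = 3.02×10⁻¹⁰ A = 302 pA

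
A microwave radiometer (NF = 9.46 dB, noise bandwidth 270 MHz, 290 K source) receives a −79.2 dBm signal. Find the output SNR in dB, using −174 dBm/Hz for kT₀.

Noise floor: N = −174 + 10 log₁₀(B) + NF
10 log₁₀(2.70×10⁸) = 84.31 dB
N = −174 + 84.31 + 9.46 = −80.23 dBm
SNR = P_sig − N = −79.2 − (−80.23) = 1.03 dB → 1.0 dB

1.0 dB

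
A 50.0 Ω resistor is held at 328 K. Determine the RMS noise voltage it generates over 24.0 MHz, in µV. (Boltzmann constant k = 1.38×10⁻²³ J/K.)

V_n = √(4kTRB)
4kTRB = 4 × 1.38×10⁻²³ × 328 × 5.00×10¹ × 2.40×10⁷ = 2.17×10⁻¹¹ V²
V_n = √(2.17×10⁻¹¹) = 4.66×10⁻⁶ V = 4.66 µV

4.66 µV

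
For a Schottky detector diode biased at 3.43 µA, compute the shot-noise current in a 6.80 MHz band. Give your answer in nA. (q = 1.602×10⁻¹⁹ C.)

2.73 nA

I_n = √(2qI·B)
2qI·B = 2 × 1.602×10⁻¹⁹ × 3.43×10⁻⁶ × 6.80×10⁶ = 7.47×10⁻¹⁸ A²
I_n = √(7.47×10⁻¹⁸) = 2.73×10⁻⁹ A = 2.73 nA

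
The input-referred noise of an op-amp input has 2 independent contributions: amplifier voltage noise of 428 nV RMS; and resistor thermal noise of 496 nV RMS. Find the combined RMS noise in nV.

Uncorrelated sources add in power (mean-square): V_tot = √(ΣV_i²)
V_tot = √[(4.28×10⁻⁷)² + (4.96×10⁻⁷)²] = 6.55×10⁻⁷ V = 655 nV

655 nV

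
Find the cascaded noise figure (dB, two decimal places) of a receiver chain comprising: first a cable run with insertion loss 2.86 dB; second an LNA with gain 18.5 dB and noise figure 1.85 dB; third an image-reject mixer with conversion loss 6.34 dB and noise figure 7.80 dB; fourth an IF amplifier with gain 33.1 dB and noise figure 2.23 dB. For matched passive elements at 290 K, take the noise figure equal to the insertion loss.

5.02 dB

Convert to linear (a loss of L dB is a gain of −L dB): F_i = 10^(NF_i/10), G_i = 10^(G_i,dB/10)
  Stage 1: F_1 = 10^(2.86/10) = 1.932, G_1 = 10^(−2.86/10) = 0.5176
  Stage 2: F_2 = 10^(1.85/10) = 1.531, G_2 = 10^(18.5/10) = 70.79
  Stage 3: F_3 = 10^(7.80/10) = 6.026, G_3 = 10^(−6.34/10) = 0.2323
  Stage 4: F_4 = 10^(2.23/10) = 1.671, G_4 = 10^(33.1/10) = 2042
Friis cascade:
  F = 1.932 + (1.531 − 1)/0.5176 + (6.026 − 1)/36.64 + (1.671 − 1)/8.511 = 3.174
NF = 10 log₁₀(3.174) = 5.02 dB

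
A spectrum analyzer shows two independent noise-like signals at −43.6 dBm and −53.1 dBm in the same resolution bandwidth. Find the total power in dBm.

−43.1 dBm

Convert to linear, add, convert back:
P₁ = 4.37×10⁻⁸ W, P₂ = 4.90×10⁻⁹ W
P_tot = 4.85×10⁻⁸ W → 10 log₁₀(P_tot / 10⁻³) = −43.1 dBm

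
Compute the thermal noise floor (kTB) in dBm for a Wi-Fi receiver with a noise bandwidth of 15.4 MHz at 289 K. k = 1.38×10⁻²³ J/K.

P_n = kTB = 1.38×10⁻²³ × 289 × 1.54×10⁷ = 6.14×10⁻¹⁴ W
In dBm: 10 log₁₀(6.14×10⁻¹⁴ / 10⁻³) = −102.1 dBm

−102.1 dBm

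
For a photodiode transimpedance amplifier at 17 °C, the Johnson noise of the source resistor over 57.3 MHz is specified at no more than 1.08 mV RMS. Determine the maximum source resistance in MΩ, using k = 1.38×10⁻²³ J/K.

1.27 MΩ

T = 17 °C + 273.15 = 290.15 K
Johnson–Nyquist: V_n = √(4kTRB) ⇒ R = V_n² / (4kTB)
4kTB = 4 × 1.38×10⁻²³ × 290.15 × 5.73×10⁷ = 9.18×10⁻¹³
R = (1.08×10⁻³)² / 9.18×10⁻¹³ = 1.27×10⁶ Ω = 1.27 MΩ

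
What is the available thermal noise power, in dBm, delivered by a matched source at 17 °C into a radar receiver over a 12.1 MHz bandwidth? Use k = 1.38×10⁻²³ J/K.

−103.1 dBm

T = 17 °C + 273.15 = 290.15 K
P_n = kTB = 1.38×10⁻²³ × 290.15 × 1.21×10⁷ = 4.84×10⁻¹⁴ W
In dBm: 10 log₁₀(4.84×10⁻¹⁴ / 10⁻³) = −103.1 dBm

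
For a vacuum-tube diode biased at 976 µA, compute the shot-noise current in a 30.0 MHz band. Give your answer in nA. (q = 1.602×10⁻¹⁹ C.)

I_n = √(2qI·B)
2qI·B = 2 × 1.602×10⁻¹⁹ × 9.76×10⁻⁴ × 3.00×10⁷ = 9.38×10⁻¹⁵ A²
I_n = √(9.38×10⁻¹⁵) = 9.69×10⁻⁸ A = 96.9 nA

96.9 nA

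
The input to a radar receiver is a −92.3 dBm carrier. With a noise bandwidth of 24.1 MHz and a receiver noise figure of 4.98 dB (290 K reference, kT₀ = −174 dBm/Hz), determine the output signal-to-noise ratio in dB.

2.9 dB

Noise floor: N = −174 + 10 log₁₀(B) + NF
10 log₁₀(2.41×10⁷) = 73.82 dB
N = −174 + 73.82 + 4.98 = −95.20 dBm
SNR = P_sig − N = −92.3 − (−95.20) = 2.90 dB → 2.9 dB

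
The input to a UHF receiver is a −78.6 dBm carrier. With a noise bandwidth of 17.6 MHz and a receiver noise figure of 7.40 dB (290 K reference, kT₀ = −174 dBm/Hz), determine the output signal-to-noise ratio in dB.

Noise floor: N = −174 + 10 log₁₀(B) + NF
10 log₁₀(1.76×10⁷) = 72.46 dB
N = −174 + 72.46 + 7.40 = −94.14 dBm
SNR = P_sig − N = −78.6 − (−94.14) = 15.54 dB → 15.5 dB

15.5 dB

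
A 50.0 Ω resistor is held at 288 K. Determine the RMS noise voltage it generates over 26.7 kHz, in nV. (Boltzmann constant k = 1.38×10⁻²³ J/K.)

V_n = √(4kTRB)
4kTRB = 4 × 1.38×10⁻²³ × 288 × 5.00×10¹ × 2.67×10⁴ = 2.12×10⁻¹⁴ V²
V_n = √(2.12×10⁻¹⁴) = 1.46×10⁻⁷ V = 146 nV

146 nV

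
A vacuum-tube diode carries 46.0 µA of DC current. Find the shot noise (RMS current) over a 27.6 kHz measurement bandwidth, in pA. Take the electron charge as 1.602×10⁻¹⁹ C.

I_n = √(2qI·B)
2qI·B = 2 × 1.602×10⁻¹⁹ × 4.60×10⁻⁵ × 2.76×10⁴ = 4.07×10⁻¹⁹ A²
I_n = √(4.07×10⁻¹⁹) = 6.38×10⁻¹⁰ A = 638 pA

638 pA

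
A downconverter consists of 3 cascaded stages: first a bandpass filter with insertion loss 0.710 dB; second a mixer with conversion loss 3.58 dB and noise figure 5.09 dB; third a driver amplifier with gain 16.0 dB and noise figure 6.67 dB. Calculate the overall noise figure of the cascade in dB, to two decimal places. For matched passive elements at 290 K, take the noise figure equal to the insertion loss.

11.33 dB

Convert to linear (a loss of L dB is a gain of −L dB): F_i = 10^(NF_i/10), G_i = 10^(G_i,dB/10)
  Stage 1: F_1 = 10^(0.710/10) = 1.178, G_1 = 10^(−0.710/10) = 0.8492
  Stage 2: F_2 = 10^(5.09/10) = 3.228, G_2 = 10^(−3.58/10) = 0.4385
  Stage 3: F_3 = 10^(6.67/10) = 4.645, G_3 = 10^(16.0/10) = 39.81
Friis cascade:
  F = 1.178 + (3.228 − 1)/0.8492 + (4.645 − 1)/0.3724 = 13.59
NF = 10 log₁₀(13.59) = 11.33 dB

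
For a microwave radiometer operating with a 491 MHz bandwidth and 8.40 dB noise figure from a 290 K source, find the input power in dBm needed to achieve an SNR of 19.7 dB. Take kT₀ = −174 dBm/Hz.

Sensitivity = −174 + 10 log₁₀(B) + NF + SNR_min
= −174 + 86.91 + 8.40 + 19.7
= −58.99 dBm → −59.0 dBm

−59.0 dBm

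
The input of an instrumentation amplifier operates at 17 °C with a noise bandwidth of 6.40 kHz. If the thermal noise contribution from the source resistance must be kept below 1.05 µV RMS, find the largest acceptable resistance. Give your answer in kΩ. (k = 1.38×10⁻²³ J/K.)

10.8 kΩ

T = 17 °C + 273.15 = 290.15 K
Johnson–Nyquist: V_n = √(4kTRB) ⇒ R = V_n² / (4kTB)
4kTB = 4 × 1.38×10⁻²³ × 290.15 × 6.40×10³ = 1.03×10⁻¹⁶
R = (1.05×10⁻⁶)² / 1.03×10⁻¹⁶ = 1.08×10⁴ Ω = 10.8 kΩ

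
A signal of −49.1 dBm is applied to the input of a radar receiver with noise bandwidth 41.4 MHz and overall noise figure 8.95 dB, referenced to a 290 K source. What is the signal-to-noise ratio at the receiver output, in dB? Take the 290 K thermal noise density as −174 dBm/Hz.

Noise floor: N = −174 + 10 log₁₀(B) + NF
10 log₁₀(4.14×10⁷) = 76.17 dB
N = −174 + 76.17 + 8.95 = −88.88 dBm
SNR = P_sig − N = −49.1 − (−88.88) = 39.78 dB → 39.8 dB

39.8 dB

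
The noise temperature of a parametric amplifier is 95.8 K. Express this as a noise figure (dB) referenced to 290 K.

1.24 dB

F = 1 + T_e/T₀ = 1 + 95.8/290 = 1.33034
NF = 10 log₁₀(1.33034) = 1.24 dB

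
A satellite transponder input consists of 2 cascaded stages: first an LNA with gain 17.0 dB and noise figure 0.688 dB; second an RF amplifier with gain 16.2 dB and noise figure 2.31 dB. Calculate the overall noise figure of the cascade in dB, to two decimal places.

Convert to linear (a loss of L dB is a gain of −L dB): F_i = 10^(NF_i/10), G_i = 10^(G_i,dB/10)
  Stage 1: F_1 = 10^(0.688/10) = 1.172, G_1 = 10^(17.0/10) = 50.12
  Stage 2: F_2 = 10^(2.31/10) = 1.702, G_2 = 10^(16.2/10) = 41.69
Friis cascade:
  F = 1.172 + (1.702 − 1)/50.12 = 1.186
NF = 10 log₁₀(1.186) = 0.74 dB

0.74 dB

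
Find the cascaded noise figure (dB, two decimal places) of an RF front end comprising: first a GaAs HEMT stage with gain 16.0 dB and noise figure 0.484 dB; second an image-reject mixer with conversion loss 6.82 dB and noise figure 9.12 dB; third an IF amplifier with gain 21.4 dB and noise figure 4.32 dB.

Convert to linear (a loss of L dB is a gain of −L dB): F_i = 10^(NF_i/10), G_i = 10^(G_i,dB/10)
  Stage 1: F_1 = 10^(0.484/10) = 1.118, G_1 = 10^(16.0/10) = 39.81
  Stage 2: F_2 = 10^(9.12/10) = 8.166, G_2 = 10^(−6.82/10) = 0.2080
  Stage 3: F_3 = 10^(4.32/10) = 2.704, G_3 = 10^(21.4/10) = 138.0
Friis cascade:
  F = 1.118 + (8.166 − 1)/39.81 + (2.704 − 1)/8.279 = 1.504
NF = 10 log₁₀(1.504) = 1.77 dB

1.77 dB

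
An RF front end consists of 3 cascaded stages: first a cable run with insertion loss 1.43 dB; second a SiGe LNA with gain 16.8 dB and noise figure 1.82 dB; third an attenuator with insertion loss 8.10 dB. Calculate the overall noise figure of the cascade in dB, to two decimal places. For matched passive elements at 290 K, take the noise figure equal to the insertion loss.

Convert to linear (a loss of L dB is a gain of −L dB): F_i = 10^(NF_i/10), G_i = 10^(G_i,dB/10)
  Stage 1: F_1 = 10^(1.43/10) = 1.390, G_1 = 10^(−1.43/10) = 0.7194
  Stage 2: F_2 = 10^(1.82/10) = 1.521, G_2 = 10^(16.8/10) = 47.86
  Stage 3: F_3 = 10^(8.10/10) = 6.457, G_3 = 10^(−8.10/10) = 0.1549
Friis cascade:
  F = 1.390 + (1.521 − 1)/0.7194 + (6.457 − 1)/34.43 = 2.272
NF = 10 log₁₀(2.272) = 3.56 dB

3.56 dB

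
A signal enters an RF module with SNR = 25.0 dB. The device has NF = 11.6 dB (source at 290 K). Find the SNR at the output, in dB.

13.4 dB

By definition F = SNR_in/SNR_out, so in dB: SNR_out = SNR_in − NF
SNR_out = 25.0 − 11.6 = 13.4 dB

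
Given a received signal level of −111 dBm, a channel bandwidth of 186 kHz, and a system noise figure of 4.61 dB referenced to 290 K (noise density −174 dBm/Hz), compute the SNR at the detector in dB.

Noise floor: N = −174 + 10 log₁₀(B) + NF
10 log₁₀(1.86×10⁵) = 52.7 dB
N = −174 + 52.7 + 4.61 = −116.69 dBm
SNR = P_sig − N = −111 − (−116.69) = 5.69 dB → 5.7 dB

5.7 dB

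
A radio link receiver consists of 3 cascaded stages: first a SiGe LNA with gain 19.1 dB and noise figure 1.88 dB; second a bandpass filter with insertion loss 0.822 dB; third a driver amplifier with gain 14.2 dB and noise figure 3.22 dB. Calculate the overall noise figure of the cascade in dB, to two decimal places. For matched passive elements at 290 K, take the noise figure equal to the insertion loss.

1.93 dB

Convert to linear (a loss of L dB is a gain of −L dB): F_i = 10^(NF_i/10), G_i = 10^(G_i,dB/10)
  Stage 1: F_1 = 10^(1.88/10) = 1.542, G_1 = 10^(19.1/10) = 81.28
  Stage 2: F_2 = 10^(0.822/10) = 1.208, G_2 = 10^(−0.822/10) = 0.8276
  Stage 3: F_3 = 10^(3.22/10) = 2.099, G_3 = 10^(14.2/10) = 26.30
Friis cascade:
  F = 1.542 + (1.208 − 1)/81.28 + (2.099 − 1)/67.27 = 1.561
NF = 10 log₁₀(1.561) = 1.93 dB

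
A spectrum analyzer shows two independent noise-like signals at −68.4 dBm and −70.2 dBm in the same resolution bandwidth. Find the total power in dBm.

−66.2 dBm

Convert to linear, add, convert back:
P₁ = 1.45×10⁻¹⁰ W, P₂ = 9.55×10⁻¹¹ W
P_tot = 2.40×10⁻¹⁰ W → 10 log₁₀(P_tot / 10⁻³) = −66.2 dBm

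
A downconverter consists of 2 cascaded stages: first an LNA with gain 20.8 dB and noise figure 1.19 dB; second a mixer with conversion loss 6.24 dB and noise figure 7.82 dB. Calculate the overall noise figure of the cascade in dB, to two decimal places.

Convert to linear (a loss of L dB is a gain of −L dB): F_i = 10^(NF_i/10), G_i = 10^(G_i,dB/10)
  Stage 1: F_1 = 10^(1.19/10) = 1.315, G_1 = 10^(20.8/10) = 120.2
  Stage 2: F_2 = 10^(7.82/10) = 6.053, G_2 = 10^(−6.24/10) = 0.2377
Friis cascade:
  F = 1.315 + (6.053 − 1)/120.2 = 1.357
NF = 10 log₁₀(1.357) = 1.33 dB

1.33 dB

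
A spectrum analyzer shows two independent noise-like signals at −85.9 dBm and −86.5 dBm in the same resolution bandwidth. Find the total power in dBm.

−83.2 dBm

Convert to linear, add, convert back:
P₁ = 2.57×10⁻¹² W, P₂ = 2.24×10⁻¹² W
P_tot = 4.81×10⁻¹² W → 10 log₁₀(P_tot / 10⁻³) = −83.2 dBm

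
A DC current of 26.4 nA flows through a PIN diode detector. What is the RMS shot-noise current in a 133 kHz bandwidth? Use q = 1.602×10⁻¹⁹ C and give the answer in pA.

33.5 pA

I_n = √(2qI·B)
2qI·B = 2 × 1.602×10⁻¹⁹ × 2.64×10⁻⁸ × 1.33×10⁵ = 1.12×10⁻²¹ A²
I_n = √(1.12×10⁻²¹) = 3.35×10⁻¹¹ A = 33.5 pA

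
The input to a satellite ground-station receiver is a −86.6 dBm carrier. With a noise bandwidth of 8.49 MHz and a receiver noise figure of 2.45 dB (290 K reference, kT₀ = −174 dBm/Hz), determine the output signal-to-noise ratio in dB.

Noise floor: N = −174 + 10 log₁₀(B) + NF
10 log₁₀(8.49×10⁶) = 69.29 dB
N = −174 + 69.29 + 2.45 = −102.26 dBm
SNR = P_sig − N = −86.6 − (−102.26) = 15.66 dB → 15.7 dB

15.7 dB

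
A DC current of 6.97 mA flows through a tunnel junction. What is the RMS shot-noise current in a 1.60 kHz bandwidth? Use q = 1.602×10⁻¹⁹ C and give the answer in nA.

I_n = √(2qI·B)
2qI·B = 2 × 1.602×10⁻¹⁹ × 6.97×10⁻³ × 1.60×10³ = 3.57×10⁻¹⁸ A²
I_n = √(3.57×10⁻¹⁸) = 1.89×10⁻⁹ A = 1.89 nA

1.89 nA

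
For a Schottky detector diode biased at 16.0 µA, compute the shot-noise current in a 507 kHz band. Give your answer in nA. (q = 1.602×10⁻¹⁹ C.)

I_n = √(2qI·B)
2qI·B = 2 × 1.602×10⁻¹⁹ × 1.60×10⁻⁵ × 5.07×10⁵ = 2.60×10⁻¹⁸ A²
I_n = √(2.60×10⁻¹⁸) = 1.61×10⁻⁹ A = 1.61 nA

1.61 nA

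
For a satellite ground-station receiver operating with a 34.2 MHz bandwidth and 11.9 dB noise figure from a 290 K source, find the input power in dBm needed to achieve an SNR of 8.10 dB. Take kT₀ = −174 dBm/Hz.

−78.7 dBm

Sensitivity = −174 + 10 log₁₀(B) + NF + SNR_min
= −174 + 75.34 + 11.9 + 8.10
= −78.66 dBm → −78.7 dBm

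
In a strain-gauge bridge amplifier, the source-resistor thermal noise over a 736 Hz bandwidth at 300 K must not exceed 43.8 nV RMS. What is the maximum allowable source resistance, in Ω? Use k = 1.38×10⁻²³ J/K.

157 Ω

Johnson–Nyquist: V_n = √(4kTRB) ⇒ R = V_n² / (4kTB)
4kTB = 4 × 1.38×10⁻²³ × 300 × 7.36×10² = 1.22×10⁻¹⁷
R = (4.38×10⁻⁸)² / 1.22×10⁻¹⁷ = 1.57×10² Ω = 157 Ω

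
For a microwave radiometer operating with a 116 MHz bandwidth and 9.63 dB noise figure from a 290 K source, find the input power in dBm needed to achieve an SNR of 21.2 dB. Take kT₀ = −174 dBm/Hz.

−62.5 dBm

Sensitivity = −174 + 10 log₁₀(B) + NF + SNR_min
= −174 + 80.64 + 9.63 + 21.2
= −62.53 dBm → −62.5 dBm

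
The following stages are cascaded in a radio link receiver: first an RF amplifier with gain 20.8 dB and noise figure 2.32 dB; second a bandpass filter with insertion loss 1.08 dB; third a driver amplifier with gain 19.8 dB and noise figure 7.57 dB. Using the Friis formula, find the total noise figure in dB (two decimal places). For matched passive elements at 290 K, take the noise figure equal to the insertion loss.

Convert to linear (a loss of L dB is a gain of −L dB): F_i = 10^(NF_i/10), G_i = 10^(G_i,dB/10)
  Stage 1: F_1 = 10^(2.32/10) = 1.706, G_1 = 10^(20.8/10) = 120.2
  Stage 2: F_2 = 10^(1.08/10) = 1.282, G_2 = 10^(−1.08/10) = 0.7798
  Stage 3: F_3 = 10^(7.57/10) = 5.715, G_3 = 10^(19.8/10) = 95.50
Friis cascade:
  F = 1.706 + (1.282 − 1)/120.2 + (5.715 − 1)/93.76 = 1.759
NF = 10 log₁₀(1.759) = 2.45 dB

2.45 dB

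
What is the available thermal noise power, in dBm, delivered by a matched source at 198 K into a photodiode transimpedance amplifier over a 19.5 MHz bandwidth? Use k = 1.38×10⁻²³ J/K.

P_n = kTB = 1.38×10⁻²³ × 198 × 1.95×10⁷ = 5.33×10⁻¹⁴ W
In dBm: 10 log₁₀(5.33×10⁻¹⁴ / 10⁻³) = −102.7 dBm

−102.7 dBm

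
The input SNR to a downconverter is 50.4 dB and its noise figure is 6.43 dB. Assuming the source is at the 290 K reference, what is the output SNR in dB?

43.97 dB

By definition F = SNR_in/SNR_out, so in dB: SNR_out = SNR_in − NF
SNR_out = 50.4 − 6.43 = 43.97 dB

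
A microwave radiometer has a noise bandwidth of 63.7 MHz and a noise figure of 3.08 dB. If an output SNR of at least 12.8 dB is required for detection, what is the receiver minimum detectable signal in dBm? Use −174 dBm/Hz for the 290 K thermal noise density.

Sensitivity = −174 + 10 log₁₀(B) + NF + SNR_min
= −174 + 78.04 + 3.08 + 12.8
= −80.08 dBm → −80.1 dBm

−80.1 dBm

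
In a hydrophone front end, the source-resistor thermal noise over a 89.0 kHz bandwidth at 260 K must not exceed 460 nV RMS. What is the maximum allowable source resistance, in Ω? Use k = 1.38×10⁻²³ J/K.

166 Ω

Johnson–Nyquist: V_n = √(4kTRB) ⇒ R = V_n² / (4kTB)
4kTB = 4 × 1.38×10⁻²³ × 260 × 8.90×10⁴ = 1.28×10⁻¹⁵
R = (4.60×10⁻⁷)² / 1.28×10⁻¹⁵ = 1.66×10² Ω = 166 Ω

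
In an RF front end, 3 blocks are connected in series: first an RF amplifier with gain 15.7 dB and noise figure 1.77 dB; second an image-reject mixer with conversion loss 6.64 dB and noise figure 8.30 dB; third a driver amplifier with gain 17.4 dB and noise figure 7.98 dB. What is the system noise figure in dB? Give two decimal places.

3.64 dB

Convert to linear (a loss of L dB is a gain of −L dB): F_i = 10^(NF_i/10), G_i = 10^(G_i,dB/10)
  Stage 1: F_1 = 10^(1.77/10) = 1.503, G_1 = 10^(15.7/10) = 37.15
  Stage 2: F_2 = 10^(8.30/10) = 6.761, G_2 = 10^(−6.64/10) = 0.2168
  Stage 3: F_3 = 10^(7.98/10) = 6.281, G_3 = 10^(17.4/10) = 54.95
Friis cascade:
  F = 1.503 + (6.761 − 1)/37.15 + (6.281 − 1)/8.054 = 2.314
NF = 10 log₁₀(2.314) = 3.64 dB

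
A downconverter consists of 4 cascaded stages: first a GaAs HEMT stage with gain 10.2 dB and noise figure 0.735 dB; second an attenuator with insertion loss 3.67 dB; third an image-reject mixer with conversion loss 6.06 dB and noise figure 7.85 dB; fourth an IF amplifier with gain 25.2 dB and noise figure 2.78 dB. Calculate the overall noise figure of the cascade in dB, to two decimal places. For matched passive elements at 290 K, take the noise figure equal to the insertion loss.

5.12 dB

Convert to linear (a loss of L dB is a gain of −L dB): F_i = 10^(NF_i/10), G_i = 10^(G_i,dB/10)
  Stage 1: F_1 = 10^(0.735/10) = 1.184, G_1 = 10^(10.2/10) = 10.47
  Stage 2: F_2 = 10^(3.67/10) = 2.328, G_2 = 10^(−3.67/10) = 0.4295
  Stage 3: F_3 = 10^(7.85/10) = 6.095, G_3 = 10^(−6.06/10) = 0.2477
  Stage 4: F_4 = 10^(2.78/10) = 1.897, G_4 = 10^(25.2/10) = 331.1
Friis cascade:
  F = 1.184 + (2.328 − 1)/10.47 + (6.095 − 1)/4.498 + (1.897 − 1)/1.114 = 3.249
NF = 10 log₁₀(3.249) = 5.12 dB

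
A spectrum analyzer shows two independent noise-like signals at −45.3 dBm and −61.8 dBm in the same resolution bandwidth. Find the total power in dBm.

−45.2 dBm

Convert to linear, add, convert back:
P₁ = 2.95×10⁻⁸ W, P₂ = 6.61×10⁻¹⁰ W
P_tot = 3.02×10⁻⁸ W → 10 log₁₀(P_tot / 10⁻³) = −45.2 dBm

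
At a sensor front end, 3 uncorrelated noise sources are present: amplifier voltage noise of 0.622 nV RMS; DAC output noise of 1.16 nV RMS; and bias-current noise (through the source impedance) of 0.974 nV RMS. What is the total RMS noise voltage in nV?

Uncorrelated sources add in power (mean-square): V_tot = √(ΣV_i²)
V_tot = √[(6.22×10⁻¹⁰)² + (1.16×10⁻⁹)² + (9.74×10⁻¹⁰)²] = 1.64×10⁻⁹ V = 1.64 nV

1.64 nV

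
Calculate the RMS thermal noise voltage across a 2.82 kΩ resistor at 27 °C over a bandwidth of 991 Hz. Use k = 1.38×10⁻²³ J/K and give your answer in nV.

215 nV

T = 27 °C + 273.15 = 300.15 K
V_n = √(4kTRB)
4kTRB = 4 × 1.38×10⁻²³ × 300.15 × 2.82×10³ × 9.91×10² = 4.63×10⁻¹⁴ V²
V_n = √(4.63×10⁻¹⁴) = 2.15×10⁻⁷ V = 215 nV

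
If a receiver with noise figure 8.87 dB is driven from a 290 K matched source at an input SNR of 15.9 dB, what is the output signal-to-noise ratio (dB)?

By definition F = SNR_in/SNR_out, so in dB: SNR_out = SNR_in − NF
SNR_out = 15.9 − 8.87 = 7.03 dB

7.03 dB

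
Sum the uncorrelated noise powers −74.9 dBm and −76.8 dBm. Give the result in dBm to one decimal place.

Convert to linear, add, convert back:
P₁ = 3.24×10⁻¹¹ W, P₂ = 2.09×10⁻¹¹ W
P_tot = 5.33×10⁻¹¹ W → 10 log₁₀(P_tot / 10⁻³) = −72.7 dBm

−72.7 dBm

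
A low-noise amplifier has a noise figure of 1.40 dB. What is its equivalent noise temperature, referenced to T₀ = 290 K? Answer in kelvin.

F = 10^(1.40/10) = 1.38038
T_e = (F − 1)·T₀ = (1.38038 − 1) × 290 = 110 K

110 K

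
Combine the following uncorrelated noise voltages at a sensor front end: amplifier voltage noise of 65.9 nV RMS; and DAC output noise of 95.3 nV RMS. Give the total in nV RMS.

Uncorrelated sources add in power (mean-square): V_tot = √(ΣV_i²)
V_tot = √[(6.59×10⁻⁸)² + (9.53×10⁻⁸)²] = 1.16×10⁻⁷ V = 116 nV

116 nV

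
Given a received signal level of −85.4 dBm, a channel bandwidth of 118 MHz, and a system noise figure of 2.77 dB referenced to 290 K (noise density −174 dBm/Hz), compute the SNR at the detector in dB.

Noise floor: N = −174 + 10 log₁₀(B) + NF
10 log₁₀(1.18×10⁸) = 80.72 dB
N = −174 + 80.72 + 2.77 = −90.51 dBm
SNR = P_sig − N = −85.4 − (−90.51) = 5.11 dB → 5.1 dB

5.1 dB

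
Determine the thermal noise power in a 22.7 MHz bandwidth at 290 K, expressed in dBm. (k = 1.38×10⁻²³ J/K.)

−100.4 dBm

P_n = kTB = 1.38×10⁻²³ × 290 × 2.27×10⁷ = 9.08×10⁻¹⁴ W
In dBm: 10 log₁₀(9.08×10⁻¹⁴ / 10⁻³) = −100.4 dBm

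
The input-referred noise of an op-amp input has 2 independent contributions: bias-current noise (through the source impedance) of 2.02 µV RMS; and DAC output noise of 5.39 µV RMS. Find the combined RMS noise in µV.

5.76 µV

Uncorrelated sources add in power (mean-square): V_tot = √(ΣV_i²)
V_tot = √[(2.02×10⁻⁶)² + (5.39×10⁻⁶)²] = 5.76×10⁻⁶ V = 5.76 µV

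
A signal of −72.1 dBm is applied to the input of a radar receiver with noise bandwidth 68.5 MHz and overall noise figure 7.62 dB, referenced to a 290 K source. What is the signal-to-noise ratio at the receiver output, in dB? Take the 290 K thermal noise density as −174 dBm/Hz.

Noise floor: N = −174 + 10 log₁₀(B) + NF
10 log₁₀(6.85×10⁷) = 78.36 dB
N = −174 + 78.36 + 7.62 = −88.02 dBm
SNR = P_sig − N = −72.1 − (−88.02) = 15.92 dB → 15.9 dB

15.9 dB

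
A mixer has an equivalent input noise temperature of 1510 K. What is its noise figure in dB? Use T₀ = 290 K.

7.93 dB

F = 1 + T_e/T₀ = 1 + 1510/290 = 6.2069
NF = 10 log₁₀(6.2069) = 7.93 dB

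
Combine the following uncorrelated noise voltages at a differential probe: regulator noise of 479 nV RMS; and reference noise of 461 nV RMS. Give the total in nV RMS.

665 nV

Uncorrelated sources add in power (mean-square): V_tot = √(ΣV_i²)
V_tot = √[(4.79×10⁻⁷)² + (4.61×10⁻⁷)²] = 6.65×10⁻⁷ V = 665 nV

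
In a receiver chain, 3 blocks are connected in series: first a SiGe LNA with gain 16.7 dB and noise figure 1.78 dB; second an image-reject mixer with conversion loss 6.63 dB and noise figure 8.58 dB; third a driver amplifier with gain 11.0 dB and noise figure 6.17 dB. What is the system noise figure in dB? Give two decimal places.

2.90 dB

Convert to linear (a loss of L dB is a gain of −L dB): F_i = 10^(NF_i/10), G_i = 10^(G_i,dB/10)
  Stage 1: F_1 = 10^(1.78/10) = 1.507, G_1 = 10^(16.7/10) = 46.77
  Stage 2: F_2 = 10^(8.58/10) = 7.211, G_2 = 10^(−6.63/10) = 0.2173
  Stage 3: F_3 = 10^(6.17/10) = 4.140, G_3 = 10^(11.0/10) = 12.59
Friis cascade:
  F = 1.507 + (7.211 − 1)/46.77 + (4.140 − 1)/10.16 = 1.948
NF = 10 log₁₀(1.948) = 2.90 dB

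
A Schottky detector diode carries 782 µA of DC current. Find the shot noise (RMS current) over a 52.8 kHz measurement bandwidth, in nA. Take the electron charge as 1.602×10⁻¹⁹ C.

3.64 nA

I_n = √(2qI·B)
2qI·B = 2 × 1.602×10⁻¹⁹ × 7.82×10⁻⁴ × 5.28×10⁴ = 1.32×10⁻¹⁷ A²
I_n = √(1.32×10⁻¹⁷) = 3.64×10⁻⁹ A = 3.64 nA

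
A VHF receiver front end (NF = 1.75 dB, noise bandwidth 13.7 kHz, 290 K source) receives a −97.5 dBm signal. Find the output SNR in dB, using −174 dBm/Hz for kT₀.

33.4 dB

Noise floor: N = −174 + 10 log₁₀(B) + NF
10 log₁₀(1.37×10⁴) = 41.37 dB
N = −174 + 41.37 + 1.75 = −130.88 dBm
SNR = P_sig − N = −97.5 − (−130.88) = 33.38 dB → 33.4 dB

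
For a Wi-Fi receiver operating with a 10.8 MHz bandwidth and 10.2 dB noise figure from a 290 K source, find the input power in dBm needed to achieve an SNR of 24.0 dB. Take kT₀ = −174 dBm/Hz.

Sensitivity = −174 + 10 log₁₀(B) + NF + SNR_min
= −174 + 70.33 + 10.2 + 24.0
= −69.47 dBm → −69.5 dBm

−69.5 dBm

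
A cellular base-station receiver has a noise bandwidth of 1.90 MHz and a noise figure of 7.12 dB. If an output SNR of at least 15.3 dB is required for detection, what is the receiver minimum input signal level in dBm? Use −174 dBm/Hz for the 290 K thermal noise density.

Sensitivity = −174 + 10 log₁₀(B) + NF + SNR_min
= −174 + 62.79 + 7.12 + 15.3
= −88.79 dBm → −88.8 dBm

−88.8 dBm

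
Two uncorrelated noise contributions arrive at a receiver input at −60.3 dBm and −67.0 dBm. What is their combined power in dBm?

Convert to linear, add, convert back:
P₁ = 9.33×10⁻¹⁰ W, P₂ = 2.00×10⁻¹⁰ W
P_tot = 1.13×10⁻⁹ W → 10 log₁₀(P_tot / 10⁻³) = −59.5 dBm

−59.5 dBm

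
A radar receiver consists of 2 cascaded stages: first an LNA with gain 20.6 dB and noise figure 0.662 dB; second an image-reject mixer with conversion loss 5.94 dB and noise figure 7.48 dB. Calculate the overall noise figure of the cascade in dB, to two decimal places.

0.81 dB

Convert to linear (a loss of L dB is a gain of −L dB): F_i = 10^(NF_i/10), G_i = 10^(G_i,dB/10)
  Stage 1: F_1 = 10^(0.662/10) = 1.165, G_1 = 10^(20.6/10) = 114.8
  Stage 2: F_2 = 10^(7.48/10) = 5.598, G_2 = 10^(−5.94/10) = 0.2547
Friis cascade:
  F = 1.165 + (5.598 − 1)/114.8 = 1.205
NF = 10 log₁₀(1.205) = 0.81 dB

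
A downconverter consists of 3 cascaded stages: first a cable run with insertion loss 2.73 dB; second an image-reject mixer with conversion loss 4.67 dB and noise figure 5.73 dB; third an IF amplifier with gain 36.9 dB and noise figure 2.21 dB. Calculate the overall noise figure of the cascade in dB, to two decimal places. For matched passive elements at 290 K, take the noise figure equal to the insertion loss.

Convert to linear (a loss of L dB is a gain of −L dB): F_i = 10^(NF_i/10), G_i = 10^(G_i,dB/10)
  Stage 1: F_1 = 10^(2.73/10) = 1.875, G_1 = 10^(−2.73/10) = 0.5333
  Stage 2: F_2 = 10^(5.73/10) = 3.741, G_2 = 10^(−4.67/10) = 0.3412
  Stage 3: F_3 = 10^(2.21/10) = 1.663, G_3 = 10^(36.9/10) = 4898
Friis cascade:
  F = 1.875 + (3.741 − 1)/0.5333 + (1.663 − 1)/0.1820 = 10.66
NF = 10 log₁₀(10.66) = 10.28 dB

10.28 dB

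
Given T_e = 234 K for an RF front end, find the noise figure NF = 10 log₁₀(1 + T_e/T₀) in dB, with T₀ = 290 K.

F = 1 + T_e/T₀ = 1 + 234/290 = 1.8069
NF = 10 log₁₀(1.8069) = 2.57 dB

2.57 dB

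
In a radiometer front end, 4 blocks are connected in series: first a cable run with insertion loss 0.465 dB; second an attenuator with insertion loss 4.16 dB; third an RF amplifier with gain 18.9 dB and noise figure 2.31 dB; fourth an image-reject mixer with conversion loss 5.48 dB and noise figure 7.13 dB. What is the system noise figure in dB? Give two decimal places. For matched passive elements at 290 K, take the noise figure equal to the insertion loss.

7.07 dB

Convert to linear (a loss of L dB is a gain of −L dB): F_i = 10^(NF_i/10), G_i = 10^(G_i,dB/10)
  Stage 1: F_1 = 10^(0.465/10) = 1.113, G_1 = 10^(−0.465/10) = 0.8985
  Stage 2: F_2 = 10^(4.16/10) = 2.606, G_2 = 10^(−4.16/10) = 0.3837
  Stage 3: F_3 = 10^(2.31/10) = 1.702, G_3 = 10^(18.9/10) = 77.62
  Stage 4: F_4 = 10^(7.13/10) = 5.164, G_4 = 10^(−5.48/10) = 0.2831
Friis cascade:
  F = 1.113 + (2.606 − 1)/0.8985 + (1.702 − 1)/0.3447 + (5.164 − 1)/26.76 = 5.093
NF = 10 log₁₀(5.093) = 7.07 dB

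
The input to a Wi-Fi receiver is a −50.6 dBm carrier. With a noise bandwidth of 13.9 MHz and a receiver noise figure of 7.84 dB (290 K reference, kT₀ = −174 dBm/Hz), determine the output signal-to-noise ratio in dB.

44.1 dB

Noise floor: N = −174 + 10 log₁₀(B) + NF
10 log₁₀(1.39×10⁷) = 71.43 dB
N = −174 + 71.43 + 7.84 = −94.73 dBm
SNR = P_sig − N = −50.6 − (−94.73) = 44.13 dB → 44.1 dB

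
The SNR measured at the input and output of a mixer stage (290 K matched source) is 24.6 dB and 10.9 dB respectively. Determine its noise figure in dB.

13.7 dB

NF (dB) = SNR_in(dB) − SNR_out(dB) when the source is at T₀
NF = 24.6 − 10.9 = 13.7 dB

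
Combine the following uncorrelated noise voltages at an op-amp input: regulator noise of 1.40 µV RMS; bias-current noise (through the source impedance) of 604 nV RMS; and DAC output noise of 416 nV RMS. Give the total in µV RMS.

1.58 µV

Uncorrelated sources add in power (mean-square): V_tot = √(ΣV_i²)
V_tot = √[(1.40×10⁻⁶)² + (6.04×10⁻⁷)² + (4.16×10⁻⁷)²] = 1.58×10⁻⁶ V = 1.58 µV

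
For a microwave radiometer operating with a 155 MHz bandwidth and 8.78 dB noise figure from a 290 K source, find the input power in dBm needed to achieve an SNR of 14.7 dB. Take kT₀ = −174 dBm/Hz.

−68.6 dBm

Sensitivity = −174 + 10 log₁₀(B) + NF + SNR_min
= −174 + 81.9 + 8.78 + 14.7
= −68.62 dBm → −68.6 dBm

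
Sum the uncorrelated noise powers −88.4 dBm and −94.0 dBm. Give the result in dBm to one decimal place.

Convert to linear, add, convert back:
P₁ = 1.45×10⁻¹² W, P₂ = 3.98×10⁻¹³ W
P_tot = 1.84×10⁻¹² W → 10 log₁₀(P_tot / 10⁻³) = −87.3 dBm

−87.3 dBm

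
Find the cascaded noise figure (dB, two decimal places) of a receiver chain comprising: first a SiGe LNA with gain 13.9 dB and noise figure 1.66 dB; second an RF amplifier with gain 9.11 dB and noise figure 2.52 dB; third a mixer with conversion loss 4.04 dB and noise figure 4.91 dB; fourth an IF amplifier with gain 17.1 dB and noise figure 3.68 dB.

1.83 dB

Convert to linear (a loss of L dB is a gain of −L dB): F_i = 10^(NF_i/10), G_i = 10^(G_i,dB/10)
  Stage 1: F_1 = 10^(1.66/10) = 1.466, G_1 = 10^(13.9/10) = 24.55
  Stage 2: F_2 = 10^(2.52/10) = 1.786, G_2 = 10^(9.11/10) = 8.147
  Stage 3: F_3 = 10^(4.91/10) = 3.097, G_3 = 10^(−4.04/10) = 0.3945
  Stage 4: F_4 = 10^(3.68/10) = 2.333, G_4 = 10^(17.1/10) = 51.29
Friis cascade:
  F = 1.466 + (1.786 − 1)/24.55 + (3.097 − 1)/200.0 + (2.333 − 1)/78.89 = 1.525
NF = 10 log₁₀(1.525) = 1.83 dB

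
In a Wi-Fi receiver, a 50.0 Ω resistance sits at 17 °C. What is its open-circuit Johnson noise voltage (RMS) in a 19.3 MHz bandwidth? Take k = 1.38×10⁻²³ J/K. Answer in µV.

3.93 µV

T = 17 °C + 273.15 = 290.15 K
V_n = √(4kTRB)
4kTRB = 4 × 1.38×10⁻²³ × 290.15 × 5.00×10¹ × 1.93×10⁷ = 1.55×10⁻¹¹ V²
V_n = √(1.55×10⁻¹¹) = 3.93×10⁻⁶ V = 3.93 µV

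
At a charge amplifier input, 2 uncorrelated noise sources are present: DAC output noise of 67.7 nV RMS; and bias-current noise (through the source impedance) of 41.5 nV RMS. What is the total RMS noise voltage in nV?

79.4 nV

Uncorrelated sources add in power (mean-square): V_tot = √(ΣV_i²)
V_tot = √[(6.77×10⁻⁸)² + (4.15×10⁻⁸)²] = 7.94×10⁻⁸ V = 79.4 nV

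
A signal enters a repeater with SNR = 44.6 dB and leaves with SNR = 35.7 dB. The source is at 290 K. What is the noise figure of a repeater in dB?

8.9 dB

NF (dB) = SNR_in(dB) − SNR_out(dB) when the source is at T₀
NF = 44.6 − 35.7 = 8.9 dB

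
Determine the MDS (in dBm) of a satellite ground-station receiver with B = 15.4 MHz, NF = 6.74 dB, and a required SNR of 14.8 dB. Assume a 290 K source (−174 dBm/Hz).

Sensitivity = −174 + 10 log₁₀(B) + NF + SNR_min
= −174 + 71.88 + 6.74 + 14.8
= −80.58 dBm → −80.6 dBm

−80.6 dBm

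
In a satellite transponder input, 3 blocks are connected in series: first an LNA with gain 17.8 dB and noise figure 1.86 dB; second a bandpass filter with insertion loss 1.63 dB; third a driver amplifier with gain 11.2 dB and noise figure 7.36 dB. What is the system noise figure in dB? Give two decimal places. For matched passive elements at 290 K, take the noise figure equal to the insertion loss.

2.17 dB

Convert to linear (a loss of L dB is a gain of −L dB): F_i = 10^(NF_i/10), G_i = 10^(G_i,dB/10)
  Stage 1: F_1 = 10^(1.86/10) = 1.535, G_1 = 10^(17.8/10) = 60.26
  Stage 2: F_2 = 10^(1.63/10) = 1.455, G_2 = 10^(−1.63/10) = 0.6871
  Stage 3: F_3 = 10^(7.36/10) = 5.445, G_3 = 10^(11.2/10) = 13.18
Friis cascade:
  F = 1.535 + (1.455 − 1)/60.26 + (5.445 − 1)/41.40 = 1.650
NF = 10 log₁₀(1.650) = 2.17 dB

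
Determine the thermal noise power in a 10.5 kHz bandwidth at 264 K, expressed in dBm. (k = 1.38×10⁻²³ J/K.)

P_n = kTB = 1.38×10⁻²³ × 264 × 1.05×10⁴ = 3.83×10⁻¹⁷ W
In dBm: 10 log₁₀(3.83×10⁻¹⁷ / 10⁻³) = −134.2 dBm

−134.2 dBm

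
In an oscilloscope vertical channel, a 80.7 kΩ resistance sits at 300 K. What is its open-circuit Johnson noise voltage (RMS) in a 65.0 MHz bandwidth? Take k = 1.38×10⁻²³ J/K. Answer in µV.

295 µV

V_n = √(4kTRB)
4kTRB = 4 × 1.38×10⁻²³ × 300 × 8.07×10⁴ × 6.50×10⁷ = 8.69×10⁻⁸ V²
V_n = √(8.69×10⁻⁸) = 2.95×10⁻⁴ V = 295 µV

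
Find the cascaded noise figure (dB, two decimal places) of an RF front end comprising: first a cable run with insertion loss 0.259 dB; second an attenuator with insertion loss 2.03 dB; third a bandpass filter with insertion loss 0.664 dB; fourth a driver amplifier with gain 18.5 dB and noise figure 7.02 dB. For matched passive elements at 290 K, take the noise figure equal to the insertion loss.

9.97 dB

Convert to linear (a loss of L dB is a gain of −L dB): F_i = 10^(NF_i/10), G_i = 10^(G_i,dB/10)
  Stage 1: F_1 = 10^(0.259/10) = 1.061, G_1 = 10^(−0.259/10) = 0.9421
  Stage 2: F_2 = 10^(2.03/10) = 1.596, G_2 = 10^(−2.03/10) = 0.6266
  Stage 3: F_3 = 10^(0.664/10) = 1.165, G_3 = 10^(−0.664/10) = 0.8582
  Stage 4: F_4 = 10^(7.02/10) = 5.035, G_4 = 10^(18.5/10) = 70.79
Friis cascade:
  F = 1.061 + (1.596 − 1)/0.9421 + (1.165 − 1)/0.5903 + (5.035 − 1)/0.5066 = 9.938
NF = 10 log₁₀(9.938) = 9.97 dB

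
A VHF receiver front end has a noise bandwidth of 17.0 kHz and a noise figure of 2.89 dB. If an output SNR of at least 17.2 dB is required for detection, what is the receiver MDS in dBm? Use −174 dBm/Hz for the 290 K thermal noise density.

−111.6 dBm

Sensitivity = −174 + 10 log₁₀(B) + NF + SNR_min
= −174 + 42.3 + 2.89 + 17.2
= −111.61 dBm → −111.6 dBm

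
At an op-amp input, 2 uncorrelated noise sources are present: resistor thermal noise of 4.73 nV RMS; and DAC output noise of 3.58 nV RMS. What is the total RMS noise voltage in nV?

5.93 nV

Uncorrelated sources add in power (mean-square): V_tot = √(ΣV_i²)
V_tot = √[(4.73×10⁻⁹)² + (3.58×10⁻⁹)²] = 5.93×10⁻⁹ V = 5.93 nV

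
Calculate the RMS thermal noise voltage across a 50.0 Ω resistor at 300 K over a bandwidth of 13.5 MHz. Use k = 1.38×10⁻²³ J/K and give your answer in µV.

3.34 µV

V_n = √(4kTRB)
4kTRB = 4 × 1.38×10⁻²³ × 300 × 5.00×10¹ × 1.35×10⁷ = 1.12×10⁻¹¹ V²
V_n = √(1.12×10⁻¹¹) = 3.34×10⁻⁶ V = 3.34 µV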